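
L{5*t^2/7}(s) 10/(7*s^3)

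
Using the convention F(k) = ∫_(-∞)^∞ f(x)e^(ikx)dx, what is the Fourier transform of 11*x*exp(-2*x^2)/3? 11*sqrt(2)*I*sqrt(pi)*k*exp(-k^2/8)/24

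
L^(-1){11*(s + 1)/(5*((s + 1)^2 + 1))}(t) 11*exp(-t)*cos(t)/5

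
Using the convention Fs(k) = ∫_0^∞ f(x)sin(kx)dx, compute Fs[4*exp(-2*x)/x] 4*atan(k/2)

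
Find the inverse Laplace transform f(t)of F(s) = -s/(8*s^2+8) -cos(t)/8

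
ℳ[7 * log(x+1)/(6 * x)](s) -7 * pi * csc(pi * s)/(6 * s - 6)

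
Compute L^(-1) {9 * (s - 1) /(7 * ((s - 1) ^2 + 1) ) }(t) 9 * exp(t) * cos(t) /7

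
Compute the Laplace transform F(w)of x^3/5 6/(5*w^4)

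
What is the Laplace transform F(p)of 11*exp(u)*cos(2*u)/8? 11*(p - 1)/(8*((p - 1)^2 + 4))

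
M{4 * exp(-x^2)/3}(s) 2 * gamma(s/2)/3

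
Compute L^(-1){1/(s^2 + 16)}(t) sin(4*t)/4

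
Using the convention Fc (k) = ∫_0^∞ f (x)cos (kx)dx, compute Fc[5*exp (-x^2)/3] 5*sqrt (pi)*exp (-k^2/4)/6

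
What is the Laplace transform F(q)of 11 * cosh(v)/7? 11 * q/(7 * (q^2 - 1))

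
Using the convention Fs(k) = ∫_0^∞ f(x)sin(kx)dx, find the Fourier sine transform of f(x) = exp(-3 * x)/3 k/(3 * (k^2+9))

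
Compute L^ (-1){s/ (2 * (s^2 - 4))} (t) cosh (2 * t)/2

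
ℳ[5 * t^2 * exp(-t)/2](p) 5 * gamma(p + 2)/2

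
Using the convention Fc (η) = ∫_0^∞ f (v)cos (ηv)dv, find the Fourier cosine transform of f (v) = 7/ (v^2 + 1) 7 * pi * exp (-η)/2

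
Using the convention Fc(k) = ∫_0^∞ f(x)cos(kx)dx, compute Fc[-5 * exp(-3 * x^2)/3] -5 * sqrt(3) * sqrt(pi) * exp(-k^2/12)/18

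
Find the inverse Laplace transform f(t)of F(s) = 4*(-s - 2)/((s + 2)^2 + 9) -4*exp(-2*t)*cos(3*t)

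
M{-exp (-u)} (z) -gamma (z)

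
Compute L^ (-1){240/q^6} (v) 2*v^5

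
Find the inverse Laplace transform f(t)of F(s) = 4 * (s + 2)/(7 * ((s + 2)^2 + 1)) 4 * exp(-2 * t) * cos(t)/7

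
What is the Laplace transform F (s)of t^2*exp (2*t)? 2/ (s - 2)^3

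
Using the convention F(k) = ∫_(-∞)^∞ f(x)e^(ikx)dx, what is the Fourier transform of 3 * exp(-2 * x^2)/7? 3 * sqrt(2) * sqrt(pi) * exp(-k^2/8)/14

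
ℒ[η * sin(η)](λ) 2 * λ/(λ^2+1)^2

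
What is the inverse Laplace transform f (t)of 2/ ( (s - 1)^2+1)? 2*exp (t)*sin (t)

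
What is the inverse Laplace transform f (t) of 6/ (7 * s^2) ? 6 * t/7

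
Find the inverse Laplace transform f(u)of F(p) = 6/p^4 u^3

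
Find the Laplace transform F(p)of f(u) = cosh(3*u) p/(p^2 - 9)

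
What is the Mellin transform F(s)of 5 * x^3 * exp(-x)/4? 5 * gamma(s + 3)/4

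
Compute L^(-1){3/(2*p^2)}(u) 3*u/2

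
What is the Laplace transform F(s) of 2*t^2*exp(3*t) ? 4/(s - 3) ^3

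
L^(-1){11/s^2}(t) 11 * t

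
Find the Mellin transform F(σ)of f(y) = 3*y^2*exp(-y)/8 3*gamma(σ + 2)/8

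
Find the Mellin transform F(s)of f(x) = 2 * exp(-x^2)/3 gamma(s/2)/3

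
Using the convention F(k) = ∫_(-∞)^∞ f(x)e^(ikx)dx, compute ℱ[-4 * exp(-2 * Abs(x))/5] -16/(5 * k^2 + 20)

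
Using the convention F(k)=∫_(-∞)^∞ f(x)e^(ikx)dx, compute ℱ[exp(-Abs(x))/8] 1/(4*(k^2 + 1))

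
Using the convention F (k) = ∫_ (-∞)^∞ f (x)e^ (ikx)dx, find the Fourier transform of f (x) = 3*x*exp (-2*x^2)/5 3*sqrt (2)*I*sqrt (pi)*k*exp (-k^2/8)/40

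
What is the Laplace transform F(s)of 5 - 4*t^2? 5/s - 8/s^3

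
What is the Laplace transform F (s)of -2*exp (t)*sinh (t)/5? -2/ (5*s*(s - 2))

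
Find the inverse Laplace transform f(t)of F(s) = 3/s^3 3*t^2/2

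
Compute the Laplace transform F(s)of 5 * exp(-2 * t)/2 5/(2 * (s + 2))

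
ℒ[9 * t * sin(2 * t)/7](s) 36 * s/(7 * (s^2 + 4)^2)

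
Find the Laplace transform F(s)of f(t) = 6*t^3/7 36/(7*s^4)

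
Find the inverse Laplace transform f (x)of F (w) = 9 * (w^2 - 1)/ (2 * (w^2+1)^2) 9 * x * cos (x)/2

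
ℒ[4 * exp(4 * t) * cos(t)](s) 4 * (s - 4) /((s - 4) ^2+1) 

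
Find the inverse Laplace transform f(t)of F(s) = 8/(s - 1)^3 4*t^2*exp(t)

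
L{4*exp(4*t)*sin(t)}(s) 4/((s - 4)^2 + 1)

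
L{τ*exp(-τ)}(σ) (σ + 1)^(-2)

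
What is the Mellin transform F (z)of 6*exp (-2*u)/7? 6*gamma (z)/ (7*2^z)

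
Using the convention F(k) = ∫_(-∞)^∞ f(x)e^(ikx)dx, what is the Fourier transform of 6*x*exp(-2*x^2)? 3*sqrt(2)*I*sqrt(pi)*k*exp(-k^2/8)/4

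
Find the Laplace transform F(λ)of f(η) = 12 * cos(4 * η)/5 12 * λ/(5 * (λ^2 + 16))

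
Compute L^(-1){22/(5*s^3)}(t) 11*t^2/5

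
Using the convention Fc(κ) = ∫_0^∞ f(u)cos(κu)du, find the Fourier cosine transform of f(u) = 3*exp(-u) 3/(κ^2 + 1)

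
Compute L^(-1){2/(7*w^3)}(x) x^2/7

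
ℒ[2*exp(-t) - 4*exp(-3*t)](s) 2/(s + 1) - 4/(s + 3)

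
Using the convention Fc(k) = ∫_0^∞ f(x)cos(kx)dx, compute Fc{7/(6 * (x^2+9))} 7 * pi * exp(-3 * k)/36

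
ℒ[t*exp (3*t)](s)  (s - 3)^ (-2)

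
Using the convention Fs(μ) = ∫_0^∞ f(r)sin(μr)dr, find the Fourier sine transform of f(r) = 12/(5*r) 6*pi/5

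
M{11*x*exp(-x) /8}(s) 11*gamma(s + 1) /8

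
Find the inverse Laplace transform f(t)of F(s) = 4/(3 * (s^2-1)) 4 * sinh(t)/3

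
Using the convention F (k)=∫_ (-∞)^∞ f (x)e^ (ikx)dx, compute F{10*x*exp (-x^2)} 5*I*sqrt (pi)*k*exp (-k^2/4)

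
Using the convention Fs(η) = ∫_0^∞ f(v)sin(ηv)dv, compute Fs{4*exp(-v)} 4*η/(η^2 + 1)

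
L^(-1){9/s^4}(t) 3*t^3/2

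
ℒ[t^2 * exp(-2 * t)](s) 2/(s+2)^3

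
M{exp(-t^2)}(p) gamma(p/2)/2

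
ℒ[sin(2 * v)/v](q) atan(2/q)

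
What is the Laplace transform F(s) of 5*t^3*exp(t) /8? 15/(4*(s - 1) ^4) 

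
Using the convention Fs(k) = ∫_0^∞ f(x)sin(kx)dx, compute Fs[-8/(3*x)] -4*pi/3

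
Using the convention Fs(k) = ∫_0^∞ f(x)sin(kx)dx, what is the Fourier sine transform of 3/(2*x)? 3*pi/4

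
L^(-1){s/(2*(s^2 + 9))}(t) cos(3*t)/2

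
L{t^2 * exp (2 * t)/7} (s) 2/ (7 * (s - 2)^3)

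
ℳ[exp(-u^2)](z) gamma(z/2)/2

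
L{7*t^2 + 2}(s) 14/s^3 + 2/s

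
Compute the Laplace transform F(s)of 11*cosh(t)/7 11*s/(7*(s^2 - 1))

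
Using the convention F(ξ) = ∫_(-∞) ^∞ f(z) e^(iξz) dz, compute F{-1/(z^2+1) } -pi * exp(-Abs(ξ) ) 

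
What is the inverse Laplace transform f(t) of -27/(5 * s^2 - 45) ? -9 * sinh(3 * t) /5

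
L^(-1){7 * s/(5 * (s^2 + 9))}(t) 7 * cos(3 * t)/5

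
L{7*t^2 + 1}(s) 14/s^3 + 1/s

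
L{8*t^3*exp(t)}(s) 48/(s - 1)^4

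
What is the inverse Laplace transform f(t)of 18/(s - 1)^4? 3*t^3*exp(t)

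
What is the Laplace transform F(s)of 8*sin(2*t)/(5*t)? 8*atan(2/s)/5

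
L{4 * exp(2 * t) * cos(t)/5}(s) 4 * (s - 2)/(5 * ((s - 2)^2 + 1))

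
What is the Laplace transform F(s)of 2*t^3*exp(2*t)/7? 12/(7*(s - 2)^4)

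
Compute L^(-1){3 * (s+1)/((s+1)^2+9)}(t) 3 * exp(-t) * cos(3 * t)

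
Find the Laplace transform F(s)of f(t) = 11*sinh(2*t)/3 22/(3*(s^2 - 4))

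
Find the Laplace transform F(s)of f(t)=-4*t -4/s^2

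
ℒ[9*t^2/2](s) 9/s^3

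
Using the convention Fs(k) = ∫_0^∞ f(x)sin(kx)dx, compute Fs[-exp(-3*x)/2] -k/(2*k^2 + 18)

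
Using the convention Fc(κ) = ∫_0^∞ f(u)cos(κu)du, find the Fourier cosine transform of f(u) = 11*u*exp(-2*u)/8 11*(4 - κ^2)/(8*(κ^2 + 4)^2)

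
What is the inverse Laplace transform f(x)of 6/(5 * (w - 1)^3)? 3 * x^2 * exp(x)/5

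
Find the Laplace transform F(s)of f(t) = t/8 1/(8*s^2)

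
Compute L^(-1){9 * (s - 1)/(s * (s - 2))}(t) 9 * exp(t) * cosh(t)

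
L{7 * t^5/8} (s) 105/s^6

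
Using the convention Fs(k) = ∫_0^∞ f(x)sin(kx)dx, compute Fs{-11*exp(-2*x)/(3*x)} -11*atan(k/2)/3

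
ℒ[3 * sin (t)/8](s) 3/ (8 * (s^2+1))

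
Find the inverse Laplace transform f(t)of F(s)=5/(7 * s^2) 5 * t/7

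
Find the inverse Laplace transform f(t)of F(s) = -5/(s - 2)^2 -5 * t * exp(2 * t)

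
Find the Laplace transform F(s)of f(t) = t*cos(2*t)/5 (s^2 - 4)/(5*(s^2 + 4)^2)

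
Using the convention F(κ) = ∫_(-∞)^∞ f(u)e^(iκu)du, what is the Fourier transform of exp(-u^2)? sqrt(pi)*exp(-κ^2/4)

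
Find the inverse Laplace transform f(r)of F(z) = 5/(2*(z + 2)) 5*exp(-2*r)/2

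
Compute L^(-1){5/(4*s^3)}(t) 5*t^2/8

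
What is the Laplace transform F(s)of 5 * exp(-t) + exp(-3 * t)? 1/(s + 3) + 5/(s + 1)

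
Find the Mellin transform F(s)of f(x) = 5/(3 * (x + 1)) 5 * pi * csc(pi * s)/3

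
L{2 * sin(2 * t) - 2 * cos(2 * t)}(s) 4/(s^2 + 4) - 2 * s/(s^2 + 4)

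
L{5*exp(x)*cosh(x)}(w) 5*(w - 1)/(w*(w - 2))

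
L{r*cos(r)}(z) (z^2 - 1)/(z^2+1)^2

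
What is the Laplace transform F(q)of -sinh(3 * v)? -3/(q^2 - 9)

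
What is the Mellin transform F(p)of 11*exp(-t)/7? 11*gamma(p)/7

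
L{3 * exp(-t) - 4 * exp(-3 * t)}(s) 3/(s+1) - 4/(s+3)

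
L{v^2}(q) 2/q^3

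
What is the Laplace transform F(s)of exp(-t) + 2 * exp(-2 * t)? 1/(s + 1) + 2/(s + 2)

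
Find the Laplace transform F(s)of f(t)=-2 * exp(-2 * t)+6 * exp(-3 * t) 6/(s+3) - 2/(s+2)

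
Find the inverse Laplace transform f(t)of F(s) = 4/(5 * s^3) 2 * t^2/5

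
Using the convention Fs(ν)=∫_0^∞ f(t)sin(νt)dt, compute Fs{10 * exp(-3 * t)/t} 10 * atan(ν/3)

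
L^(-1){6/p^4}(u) u^3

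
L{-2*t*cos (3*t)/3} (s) 2*(9 - s^2)/ (3*(s^2 + 9)^2)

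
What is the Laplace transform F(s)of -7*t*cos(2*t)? 7*(4 - s^2)/(s^2 + 4)^2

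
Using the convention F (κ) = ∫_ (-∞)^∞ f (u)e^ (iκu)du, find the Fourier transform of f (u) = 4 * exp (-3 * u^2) 4 * sqrt (3) * sqrt (pi) * exp (-κ^2/12)/3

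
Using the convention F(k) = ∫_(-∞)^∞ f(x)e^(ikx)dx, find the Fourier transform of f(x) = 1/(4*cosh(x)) pi/(4*cosh(pi*k/2))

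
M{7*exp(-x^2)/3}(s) 7*gamma(s/2)/6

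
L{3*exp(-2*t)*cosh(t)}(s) 3*(s + 2)/((s + 2)^2 - 1)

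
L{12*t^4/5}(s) 288/(5*s^5)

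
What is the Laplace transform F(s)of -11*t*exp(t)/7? -11/(7*(s - 1)^2)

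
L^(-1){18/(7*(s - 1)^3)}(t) 9*t^2*exp(t)/7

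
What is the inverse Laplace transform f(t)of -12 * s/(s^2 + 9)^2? -2 * t * sin(3 * t)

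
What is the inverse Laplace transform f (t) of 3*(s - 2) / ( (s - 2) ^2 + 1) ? 3*exp (2*t)*cos (t) 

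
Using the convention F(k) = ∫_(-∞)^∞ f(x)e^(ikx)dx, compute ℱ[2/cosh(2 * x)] pi/cosh(pi * k/4)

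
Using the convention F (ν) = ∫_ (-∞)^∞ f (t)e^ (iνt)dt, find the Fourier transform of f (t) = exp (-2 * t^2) sqrt (2) * sqrt (pi) * exp (-ν^2/8)/2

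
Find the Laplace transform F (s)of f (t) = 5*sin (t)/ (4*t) 5*atan (1/s)/4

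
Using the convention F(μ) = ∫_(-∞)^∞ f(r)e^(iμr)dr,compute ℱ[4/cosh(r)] 4 * pi/cosh(pi * μ/2)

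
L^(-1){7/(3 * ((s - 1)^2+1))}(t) 7 * exp(t) * sin(t)/3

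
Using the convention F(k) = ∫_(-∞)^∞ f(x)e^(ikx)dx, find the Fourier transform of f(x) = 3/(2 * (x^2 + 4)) 3 * pi * exp(-2 * Abs(k))/4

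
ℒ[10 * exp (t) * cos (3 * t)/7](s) 10 * (s - 1)/ (7 * ( (s - 1)^2 + 9))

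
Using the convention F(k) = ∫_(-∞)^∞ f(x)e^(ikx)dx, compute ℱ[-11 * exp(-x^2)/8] -11 * sqrt(pi) * exp(-k^2/4)/8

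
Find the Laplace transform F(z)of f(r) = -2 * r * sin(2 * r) -8 * z/(z^2 + 4)^2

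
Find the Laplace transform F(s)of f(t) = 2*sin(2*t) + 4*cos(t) 4/(s^2 + 4) + 4*s/(s^2 + 1)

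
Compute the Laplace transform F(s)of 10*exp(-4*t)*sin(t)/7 10/(7*((s + 4)^2 + 1))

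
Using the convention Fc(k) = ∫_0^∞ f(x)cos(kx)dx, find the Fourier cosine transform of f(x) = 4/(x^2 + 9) 2*pi*exp(-3*k)/3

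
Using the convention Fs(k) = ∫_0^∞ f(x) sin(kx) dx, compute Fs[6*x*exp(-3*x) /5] 36*k/(5*(k^2+9) ^2) 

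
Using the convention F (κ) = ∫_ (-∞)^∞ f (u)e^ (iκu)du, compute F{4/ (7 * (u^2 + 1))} 4 * pi * exp (-Abs (κ))/7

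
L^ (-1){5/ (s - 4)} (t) 5 * exp (4 * t)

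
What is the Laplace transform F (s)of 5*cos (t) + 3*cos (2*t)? 3*s/ (s^2 + 4) + 5*s/ (s^2 + 1)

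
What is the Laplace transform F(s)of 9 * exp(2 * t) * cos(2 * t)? 9 * (s - 2)/((s - 2)^2 + 4)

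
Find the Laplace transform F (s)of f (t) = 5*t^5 600/s^6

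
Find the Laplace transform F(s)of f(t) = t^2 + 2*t 2/s^3 + 2/s^2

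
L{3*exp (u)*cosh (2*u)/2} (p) 3*(p - 1)/ (2*( (p - 1)^2-4))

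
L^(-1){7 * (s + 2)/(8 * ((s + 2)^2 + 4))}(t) 7 * exp(-2 * t) * cos(2 * t)/8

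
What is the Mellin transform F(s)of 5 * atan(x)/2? -5 * pi * sec(pi * s/2)/(4 * s)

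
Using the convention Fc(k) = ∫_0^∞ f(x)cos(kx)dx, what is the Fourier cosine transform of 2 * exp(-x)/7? 2/(7 * (k^2 + 1))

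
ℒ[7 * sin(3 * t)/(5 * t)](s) 7 * atan(3/s)/5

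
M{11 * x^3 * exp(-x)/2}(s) 11 * gamma(s + 3)/2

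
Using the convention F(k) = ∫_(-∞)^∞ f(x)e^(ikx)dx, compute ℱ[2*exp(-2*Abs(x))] 8/(k^2 + 4)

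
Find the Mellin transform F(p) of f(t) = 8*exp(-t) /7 8*gamma(p) /7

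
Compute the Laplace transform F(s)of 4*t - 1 4/s^2 - 1/s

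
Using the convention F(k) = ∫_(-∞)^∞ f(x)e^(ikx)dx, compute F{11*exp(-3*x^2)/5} 11*sqrt(3)*sqrt(pi)*exp(-k^2/12)/15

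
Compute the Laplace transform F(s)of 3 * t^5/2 180/s^6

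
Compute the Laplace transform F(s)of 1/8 1/(8*s)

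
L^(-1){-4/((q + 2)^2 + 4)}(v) -2 * exp(-2 * v) * sin(2 * v)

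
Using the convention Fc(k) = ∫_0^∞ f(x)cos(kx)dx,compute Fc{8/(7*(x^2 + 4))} 2*pi*exp(-2*k)/7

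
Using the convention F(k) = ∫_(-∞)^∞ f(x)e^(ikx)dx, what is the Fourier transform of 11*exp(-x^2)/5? 11*sqrt(pi)*exp(-k^2/4)/5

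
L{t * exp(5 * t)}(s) (s - 5)^(-2)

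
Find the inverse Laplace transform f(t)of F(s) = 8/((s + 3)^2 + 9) 8 * exp(-3 * t) * sin(3 * t)/3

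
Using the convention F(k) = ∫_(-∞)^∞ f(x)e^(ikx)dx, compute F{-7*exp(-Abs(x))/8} -7/(4*k^2 + 4)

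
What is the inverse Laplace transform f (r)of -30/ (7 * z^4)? -5 * r^3/7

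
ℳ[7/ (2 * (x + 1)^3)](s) 7 * pi * (s - 2) * (s - 1)/ (4 * sin (pi * s))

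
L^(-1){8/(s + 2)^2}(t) 8*t*exp(-2*t)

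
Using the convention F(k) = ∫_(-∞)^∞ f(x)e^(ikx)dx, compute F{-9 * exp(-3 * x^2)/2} -3 * sqrt(3) * sqrt(pi) * exp(-k^2/12)/2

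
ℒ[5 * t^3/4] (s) 15/(2 * s^4) 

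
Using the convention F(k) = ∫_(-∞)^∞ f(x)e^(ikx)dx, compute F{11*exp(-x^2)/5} 11*sqrt(pi)*exp(-k^2/4)/5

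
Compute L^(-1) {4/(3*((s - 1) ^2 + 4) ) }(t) 2*exp(t)*sin(2*t) /3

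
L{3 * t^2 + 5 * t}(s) 6/s^3 + 5/s^2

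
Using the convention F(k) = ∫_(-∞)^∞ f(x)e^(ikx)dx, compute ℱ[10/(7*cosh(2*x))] 5*pi/(7*cosh(pi*k/4))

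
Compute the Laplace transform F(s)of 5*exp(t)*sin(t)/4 5/(4*((s - 1)^2 + 1))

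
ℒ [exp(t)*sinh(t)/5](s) 1/(5*s*(s - 2))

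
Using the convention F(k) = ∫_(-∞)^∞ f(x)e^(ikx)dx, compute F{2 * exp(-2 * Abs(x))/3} 8/(3 * (k^2 + 4))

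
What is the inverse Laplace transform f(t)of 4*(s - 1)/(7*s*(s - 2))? 4*exp(t)*cosh(t)/7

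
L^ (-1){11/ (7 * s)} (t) 11/7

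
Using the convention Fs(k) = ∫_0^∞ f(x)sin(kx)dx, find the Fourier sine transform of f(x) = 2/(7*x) pi/7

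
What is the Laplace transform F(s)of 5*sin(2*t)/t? 5*atan(2/s)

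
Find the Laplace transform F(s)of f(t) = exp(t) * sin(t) 1/((s - 1)^2 + 1)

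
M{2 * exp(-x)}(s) 2 * gamma(s)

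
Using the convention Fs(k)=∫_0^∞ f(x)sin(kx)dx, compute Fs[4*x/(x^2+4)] 2*pi*exp(-2*k)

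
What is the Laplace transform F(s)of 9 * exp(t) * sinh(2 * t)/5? 18/(5 * ((s - 1)^2 - 4))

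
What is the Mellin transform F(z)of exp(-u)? gamma(z)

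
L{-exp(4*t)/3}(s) -1/(3*s - 12)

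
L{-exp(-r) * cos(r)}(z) (-z - 1)/((z + 1)^2 + 1)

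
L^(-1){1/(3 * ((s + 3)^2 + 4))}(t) exp(-3 * t) * sin(2 * t)/6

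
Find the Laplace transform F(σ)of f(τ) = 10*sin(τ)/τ 10*atan(1/σ)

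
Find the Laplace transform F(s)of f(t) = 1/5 1/(5 * s)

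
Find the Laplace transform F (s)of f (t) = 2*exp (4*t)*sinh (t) 2/ ( (s - 4)^2 - 1)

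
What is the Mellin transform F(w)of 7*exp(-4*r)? 7*gamma(w)/4^w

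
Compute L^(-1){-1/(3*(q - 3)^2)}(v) -v*exp(3*v)/3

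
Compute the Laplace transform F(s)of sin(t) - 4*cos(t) 1/(s^2 + 1) - 4*s/(s^2 + 1)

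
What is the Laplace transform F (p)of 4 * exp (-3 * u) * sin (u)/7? 4/ (7 * ( (p+3)^2+1))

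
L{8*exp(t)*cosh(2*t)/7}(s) 8*(s - 1)/(7*((s - 1)^2-4))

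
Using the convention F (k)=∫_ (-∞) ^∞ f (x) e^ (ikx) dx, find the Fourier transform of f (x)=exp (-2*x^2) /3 sqrt (2)*sqrt (pi)*exp (-k^2/8) /6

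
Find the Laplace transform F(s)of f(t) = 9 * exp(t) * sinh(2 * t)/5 18/(5 * ((s - 1)^2 - 4))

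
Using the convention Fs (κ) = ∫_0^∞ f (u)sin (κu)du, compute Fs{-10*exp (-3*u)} -10*κ/ (κ^2 + 9)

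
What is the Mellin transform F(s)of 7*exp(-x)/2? 7*gamma(s)/2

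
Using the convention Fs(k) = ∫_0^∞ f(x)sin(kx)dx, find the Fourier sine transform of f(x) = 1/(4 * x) pi/8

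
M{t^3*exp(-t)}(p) gamma(p + 3)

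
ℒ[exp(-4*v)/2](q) 1/(2*(q+4))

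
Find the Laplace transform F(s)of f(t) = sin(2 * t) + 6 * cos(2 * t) 6 * s/(s^2 + 4) + 2/(s^2 + 4)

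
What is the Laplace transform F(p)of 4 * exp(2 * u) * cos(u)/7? 4 * (p - 2)/(7 * ((p - 2)^2 + 1))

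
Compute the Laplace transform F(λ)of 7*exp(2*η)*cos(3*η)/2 7*(λ - 2)/(2*((λ - 2)^2 + 9))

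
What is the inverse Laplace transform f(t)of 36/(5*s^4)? 6*t^3/5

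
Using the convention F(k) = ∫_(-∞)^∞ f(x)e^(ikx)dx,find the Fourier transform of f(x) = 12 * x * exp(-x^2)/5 6 * I * sqrt(pi) * k * exp(-k^2/4)/5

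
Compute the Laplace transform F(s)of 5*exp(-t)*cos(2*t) 5*(s+1)/((s+1)^2+4)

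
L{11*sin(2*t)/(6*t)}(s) 11*atan(2/s)/6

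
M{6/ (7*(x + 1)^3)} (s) 3*pi*(s - 2)*(s - 1)/ (7*sin (pi*s))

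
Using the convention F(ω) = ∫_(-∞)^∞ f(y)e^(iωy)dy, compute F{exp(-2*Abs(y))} 4/(ω^2 + 4)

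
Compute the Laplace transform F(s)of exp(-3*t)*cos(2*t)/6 (s + 3)/(6*((s + 3)^2 + 4))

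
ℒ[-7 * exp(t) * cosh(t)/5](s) 7 * (1 - s)/(5 * s * (s - 2))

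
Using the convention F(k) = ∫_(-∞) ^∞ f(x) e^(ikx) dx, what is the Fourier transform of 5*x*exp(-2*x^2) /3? 5*sqrt(2)*I*sqrt(pi)*k*exp(-k^2/8) /24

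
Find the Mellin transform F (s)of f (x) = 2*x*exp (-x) 2*gamma (s+1)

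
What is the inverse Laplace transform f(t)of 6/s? 6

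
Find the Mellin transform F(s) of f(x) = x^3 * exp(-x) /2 gamma(s + 3) /2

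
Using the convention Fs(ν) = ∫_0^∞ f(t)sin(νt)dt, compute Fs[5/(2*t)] 5*pi/4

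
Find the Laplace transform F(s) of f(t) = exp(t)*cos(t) (s - 1) /((s - 1) ^2 + 1) 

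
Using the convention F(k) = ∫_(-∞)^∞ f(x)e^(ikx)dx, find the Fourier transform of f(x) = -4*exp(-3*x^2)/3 -4*sqrt(3)*sqrt(pi)*exp(-k^2/12)/9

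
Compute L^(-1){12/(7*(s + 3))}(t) 12*exp(-3*t)/7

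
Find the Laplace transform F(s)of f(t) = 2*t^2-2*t 4/s^3-2/s^2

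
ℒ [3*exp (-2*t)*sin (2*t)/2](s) 3/ ( (s + 2)^2 + 4)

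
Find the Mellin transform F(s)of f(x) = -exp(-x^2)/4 -gamma(s/2)/8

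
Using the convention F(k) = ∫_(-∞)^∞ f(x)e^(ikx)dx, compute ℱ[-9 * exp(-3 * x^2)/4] -3 * sqrt(3) * sqrt(pi) * exp(-k^2/12)/4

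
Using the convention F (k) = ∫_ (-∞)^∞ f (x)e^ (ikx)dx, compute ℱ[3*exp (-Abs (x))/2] 3/ (k^2 + 1)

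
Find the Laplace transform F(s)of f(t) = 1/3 1/(3*s)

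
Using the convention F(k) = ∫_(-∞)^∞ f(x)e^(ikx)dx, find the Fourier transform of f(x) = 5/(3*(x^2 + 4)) 5*pi*exp(-2*Abs(k))/6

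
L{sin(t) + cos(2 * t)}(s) 1/(s^2 + 1) + s/(s^2 + 4)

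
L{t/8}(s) 1/(8*s^2)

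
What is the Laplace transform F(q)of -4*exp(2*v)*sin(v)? -4/((q - 2)^2+1)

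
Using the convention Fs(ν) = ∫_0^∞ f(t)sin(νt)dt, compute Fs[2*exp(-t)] 2*ν/(ν^2 + 1)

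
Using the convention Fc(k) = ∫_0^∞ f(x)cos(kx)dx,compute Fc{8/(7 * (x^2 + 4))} 2 * pi * exp(-2 * k)/7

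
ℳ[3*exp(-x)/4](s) 3*gamma(s)/4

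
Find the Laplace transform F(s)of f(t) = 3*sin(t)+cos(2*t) 3/(s^2+1)+s/(s^2+4)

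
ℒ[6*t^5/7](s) 720/(7*s^6) 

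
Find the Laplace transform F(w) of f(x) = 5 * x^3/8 15/(4 * w^4) 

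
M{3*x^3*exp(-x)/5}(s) 3*gamma(s + 3)/5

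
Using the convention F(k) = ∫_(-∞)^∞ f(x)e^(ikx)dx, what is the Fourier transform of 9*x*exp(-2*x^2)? 9*sqrt(2)*I*sqrt(pi)*k*exp(-k^2/8)/8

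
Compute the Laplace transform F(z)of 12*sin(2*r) 24/(z^2 + 4)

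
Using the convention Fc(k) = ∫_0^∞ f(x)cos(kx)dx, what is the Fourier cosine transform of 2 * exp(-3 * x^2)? sqrt(3) * sqrt(pi) * exp(-k^2/12)/3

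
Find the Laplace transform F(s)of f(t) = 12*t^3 72/s^4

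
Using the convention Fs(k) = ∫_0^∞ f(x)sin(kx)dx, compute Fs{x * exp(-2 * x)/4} k/(k^2 + 4)^2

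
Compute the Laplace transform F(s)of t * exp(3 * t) (s - 3)^(-2)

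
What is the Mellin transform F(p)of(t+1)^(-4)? gamma(p)*gamma(4 - p)/6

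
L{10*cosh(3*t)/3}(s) 10*s/(3*(s^2 - 9))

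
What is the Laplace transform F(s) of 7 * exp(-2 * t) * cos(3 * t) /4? 7 * (s + 2) /(4 * ((s + 2) ^2 + 9) ) 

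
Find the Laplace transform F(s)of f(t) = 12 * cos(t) 12 * s/(s^2 + 1)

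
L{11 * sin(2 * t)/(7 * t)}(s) 11 * atan(2/s)/7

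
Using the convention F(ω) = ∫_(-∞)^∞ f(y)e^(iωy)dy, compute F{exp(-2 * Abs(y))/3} 4/(3 * (ω^2 + 4))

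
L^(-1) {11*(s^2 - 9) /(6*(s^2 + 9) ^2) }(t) 11*t*cos(3*t) /6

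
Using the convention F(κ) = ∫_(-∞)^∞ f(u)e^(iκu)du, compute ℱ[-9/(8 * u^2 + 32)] -9 * pi * exp(-2 * Abs(κ))/16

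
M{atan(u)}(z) -pi * sec(pi * z/2)/(2 * z)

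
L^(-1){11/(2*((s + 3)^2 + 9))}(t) 11*exp(-3*t)*sin(3*t)/6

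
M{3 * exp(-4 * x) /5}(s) 3 * gamma(s) /(5 * 4^s) 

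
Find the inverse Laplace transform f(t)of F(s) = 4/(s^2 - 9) 4*sinh(3*t)/3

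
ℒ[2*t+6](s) 6/s+2/s^2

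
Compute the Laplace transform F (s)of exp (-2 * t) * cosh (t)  (s + 2)/ ( (s + 2)^2-1)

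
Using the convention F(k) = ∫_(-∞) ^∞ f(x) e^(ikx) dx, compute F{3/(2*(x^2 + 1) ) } 3*pi*exp(-Abs(k) ) /2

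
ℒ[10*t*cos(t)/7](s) 10*(s^2-1)/(7*(s^2 + 1)^2)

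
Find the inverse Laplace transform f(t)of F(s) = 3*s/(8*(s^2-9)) 3*cosh(3*t)/8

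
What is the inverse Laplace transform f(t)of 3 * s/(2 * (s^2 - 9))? 3 * cosh(3 * t)/2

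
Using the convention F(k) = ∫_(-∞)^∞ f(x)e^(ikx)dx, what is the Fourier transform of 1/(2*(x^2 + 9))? pi*exp(-3*Abs(k))/6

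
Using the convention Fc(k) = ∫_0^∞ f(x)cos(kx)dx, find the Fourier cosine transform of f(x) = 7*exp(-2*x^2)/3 7*sqrt(2)*sqrt(pi)*exp(-k^2/8)/12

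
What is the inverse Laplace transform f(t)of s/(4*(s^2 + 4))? cos(2*t)/4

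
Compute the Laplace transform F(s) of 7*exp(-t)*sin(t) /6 7/(6*((s + 1) ^2 + 1) ) 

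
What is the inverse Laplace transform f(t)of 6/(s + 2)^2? 6*t*exp(-2*t)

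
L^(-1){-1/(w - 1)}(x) -exp(x)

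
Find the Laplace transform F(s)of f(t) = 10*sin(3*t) 30/(s^2+9)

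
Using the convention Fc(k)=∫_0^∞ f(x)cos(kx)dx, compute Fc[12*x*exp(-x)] 12*(1 - k^2)/(k^2 + 1)^2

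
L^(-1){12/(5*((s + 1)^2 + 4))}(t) 6*exp(-t)*sin(2*t)/5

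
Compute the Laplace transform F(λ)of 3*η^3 18/λ^4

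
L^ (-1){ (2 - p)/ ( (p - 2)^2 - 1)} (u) -exp (2 * u) * cosh (u)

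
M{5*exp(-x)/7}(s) 5*gamma(s)/7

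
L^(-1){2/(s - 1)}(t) 2*exp(t)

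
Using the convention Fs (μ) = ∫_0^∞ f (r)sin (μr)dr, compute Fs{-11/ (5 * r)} -11 * pi/10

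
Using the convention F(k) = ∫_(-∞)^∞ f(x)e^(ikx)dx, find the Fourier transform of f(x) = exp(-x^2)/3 sqrt(pi) * exp(-k^2/4)/3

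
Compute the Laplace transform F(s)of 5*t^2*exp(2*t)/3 10/(3*(s - 2)^3)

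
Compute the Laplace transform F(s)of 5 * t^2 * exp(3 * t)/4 5/(2 * (s - 3)^3)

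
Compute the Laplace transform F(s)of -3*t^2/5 -6/(5*s^3)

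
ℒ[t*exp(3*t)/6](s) 1/(6*(s - 3)^2)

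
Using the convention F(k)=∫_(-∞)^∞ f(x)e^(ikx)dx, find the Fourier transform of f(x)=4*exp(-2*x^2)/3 2*sqrt(2)*sqrt(pi)*exp(-k^2/8)/3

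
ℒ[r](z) z^(-2)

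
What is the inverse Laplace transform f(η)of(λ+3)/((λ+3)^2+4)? exp(-3 * η) * cos(2 * η)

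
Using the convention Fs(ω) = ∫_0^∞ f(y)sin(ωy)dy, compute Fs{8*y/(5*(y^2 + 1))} 4*pi*exp(-ω)/5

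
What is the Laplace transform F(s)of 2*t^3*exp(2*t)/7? 12/(7*(s - 2)^4)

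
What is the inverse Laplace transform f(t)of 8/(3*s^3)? 4*t^2/3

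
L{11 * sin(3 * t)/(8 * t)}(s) 11 * atan(3/s)/8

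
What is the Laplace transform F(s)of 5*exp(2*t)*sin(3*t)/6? 5/(2*((s - 2)^2 + 9))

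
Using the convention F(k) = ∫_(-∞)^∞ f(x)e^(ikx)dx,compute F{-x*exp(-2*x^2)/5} -sqrt(2)*I*sqrt(pi)*k*exp(-k^2/8)/40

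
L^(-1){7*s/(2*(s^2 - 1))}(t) 7*cosh(t)/2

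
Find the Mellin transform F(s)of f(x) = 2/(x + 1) 2*pi*csc(pi*s)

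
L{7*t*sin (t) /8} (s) 7*s/ (4*(s^2 + 1) ^2) 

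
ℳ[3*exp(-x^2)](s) 3*gamma(s/2)/2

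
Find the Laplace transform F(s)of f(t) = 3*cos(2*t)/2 3*s/(2*(s^2 + 4))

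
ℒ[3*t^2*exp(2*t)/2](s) 3/(s - 2)^3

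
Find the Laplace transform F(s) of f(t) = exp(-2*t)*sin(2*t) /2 1/((s + 2) ^2 + 4) 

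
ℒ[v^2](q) 2/q^3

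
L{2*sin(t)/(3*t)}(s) 2*atan(1/s)/3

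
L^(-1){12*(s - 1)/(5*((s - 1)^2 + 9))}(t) 12*exp(t)*cos(3*t)/5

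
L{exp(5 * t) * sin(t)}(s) 1/((s - 5)^2 + 1)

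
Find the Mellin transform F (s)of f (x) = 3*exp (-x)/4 3*gamma (s)/4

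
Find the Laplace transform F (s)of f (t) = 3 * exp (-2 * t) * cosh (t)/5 3 * (s + 2)/ (5 * ( (s + 2)^2 - 1))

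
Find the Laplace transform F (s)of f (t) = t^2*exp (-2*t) 2/ (s+2)^3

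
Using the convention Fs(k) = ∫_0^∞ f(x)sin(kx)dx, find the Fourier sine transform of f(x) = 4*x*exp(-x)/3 8*k/(3*(k^2 + 1)^2)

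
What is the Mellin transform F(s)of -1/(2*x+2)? -pi*csc(pi*s)/2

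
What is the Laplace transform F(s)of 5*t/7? 5/(7*s^2)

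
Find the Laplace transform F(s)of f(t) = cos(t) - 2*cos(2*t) s/(s^2 + 1) - 2*s/(s^2 + 4)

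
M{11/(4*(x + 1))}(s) 11*pi*csc(pi*s)/4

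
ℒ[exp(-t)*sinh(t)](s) 1/(s*(s + 2))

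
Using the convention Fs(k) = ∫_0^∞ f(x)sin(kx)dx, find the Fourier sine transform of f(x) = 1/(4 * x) pi/8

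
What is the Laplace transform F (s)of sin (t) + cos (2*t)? s/ (s^2 + 4) + 1/ (s^2 + 1)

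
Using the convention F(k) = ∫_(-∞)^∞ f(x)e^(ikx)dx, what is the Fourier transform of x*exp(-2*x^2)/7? sqrt(2)*I*sqrt(pi)*k*exp(-k^2/8)/56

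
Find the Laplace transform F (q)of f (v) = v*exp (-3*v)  (q + 3)^ (-2)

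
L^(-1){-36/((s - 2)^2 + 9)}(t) -12 * exp(2 * t) * sin(3 * t)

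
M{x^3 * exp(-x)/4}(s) gamma(s+3)/4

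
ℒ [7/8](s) 7/(8*s)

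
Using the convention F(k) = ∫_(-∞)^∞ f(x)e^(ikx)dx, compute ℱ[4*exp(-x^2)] 4*sqrt(pi)*exp(-k^2/4)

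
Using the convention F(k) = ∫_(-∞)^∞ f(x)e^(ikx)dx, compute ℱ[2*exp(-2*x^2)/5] sqrt(2)*sqrt(pi)*exp(-k^2/8)/5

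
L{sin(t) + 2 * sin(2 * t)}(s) 1/(s^2 + 1) + 4/(s^2 + 4)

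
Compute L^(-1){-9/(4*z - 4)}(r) -9*exp(r)/4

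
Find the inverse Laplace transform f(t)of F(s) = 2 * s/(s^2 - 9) 2 * cosh(3 * t)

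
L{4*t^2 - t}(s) 8/s^3 - 1/s^2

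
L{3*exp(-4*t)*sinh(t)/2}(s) 3/(2*((s+4)^2 - 1))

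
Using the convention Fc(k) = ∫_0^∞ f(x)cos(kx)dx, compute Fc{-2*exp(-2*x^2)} -sqrt(2)*sqrt(pi)*exp(-k^2/8)/2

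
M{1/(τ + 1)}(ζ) pi*csc(pi*ζ)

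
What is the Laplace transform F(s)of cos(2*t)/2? s/(2*(s^2+4))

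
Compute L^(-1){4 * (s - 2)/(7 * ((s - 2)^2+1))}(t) 4 * exp(2 * t) * cos(t)/7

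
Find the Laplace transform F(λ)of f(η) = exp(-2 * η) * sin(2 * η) 2/((λ + 2)^2 + 4)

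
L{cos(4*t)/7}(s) s/(7*(s^2 + 16))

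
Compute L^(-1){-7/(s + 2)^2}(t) -7*t*exp(-2*t)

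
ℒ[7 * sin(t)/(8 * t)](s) 7 * atan(1/s)/8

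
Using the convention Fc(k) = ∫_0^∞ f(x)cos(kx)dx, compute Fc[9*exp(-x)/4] 9/(4*(k^2+1))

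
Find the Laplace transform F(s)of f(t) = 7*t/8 7/(8*s^2)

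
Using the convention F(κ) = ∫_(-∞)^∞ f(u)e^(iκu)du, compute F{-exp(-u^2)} -sqrt(pi) * exp(-κ^2/4)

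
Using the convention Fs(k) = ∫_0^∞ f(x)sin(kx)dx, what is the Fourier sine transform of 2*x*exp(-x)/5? 4*k/(5*(k^2 + 1)^2)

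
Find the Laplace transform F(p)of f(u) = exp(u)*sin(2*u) 2/((p - 1)^2 + 4)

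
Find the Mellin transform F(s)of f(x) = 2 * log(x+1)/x -2 * pi * csc(pi * s)/(s - 1)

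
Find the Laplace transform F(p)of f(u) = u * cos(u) (p^2 - 1)/(p^2 + 1)^2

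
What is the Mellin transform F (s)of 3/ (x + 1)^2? -3 * pi * (s - 1)/sin (pi * s)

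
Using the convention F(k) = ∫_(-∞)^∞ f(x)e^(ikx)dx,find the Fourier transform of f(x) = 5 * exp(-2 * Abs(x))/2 10/(k^2+4)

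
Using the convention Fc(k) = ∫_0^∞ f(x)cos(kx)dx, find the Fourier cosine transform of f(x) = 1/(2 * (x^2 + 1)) pi * exp(-k)/4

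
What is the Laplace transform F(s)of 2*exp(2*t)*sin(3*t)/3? 2/((s - 2)^2 + 9)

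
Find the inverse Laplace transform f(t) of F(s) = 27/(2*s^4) 9*t^3/4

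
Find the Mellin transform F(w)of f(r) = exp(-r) gamma(w)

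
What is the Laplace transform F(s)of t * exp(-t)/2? 1/(2 * (s + 1)^2)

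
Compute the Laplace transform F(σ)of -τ -1/σ^2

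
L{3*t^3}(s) 18/s^4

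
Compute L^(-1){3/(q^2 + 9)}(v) sin(3*v)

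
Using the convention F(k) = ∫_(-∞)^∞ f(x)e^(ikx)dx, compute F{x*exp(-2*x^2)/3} sqrt(2)*I*sqrt(pi)*k*exp(-k^2/8)/24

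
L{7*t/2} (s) 7/ (2*s^2)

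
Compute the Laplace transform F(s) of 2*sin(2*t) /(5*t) 2*atan(2/s) /5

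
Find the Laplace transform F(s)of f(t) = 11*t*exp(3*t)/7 11/(7*(s - 3)^2)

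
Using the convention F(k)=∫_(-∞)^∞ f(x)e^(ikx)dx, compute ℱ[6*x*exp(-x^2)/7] 3*I*sqrt(pi)*k*exp(-k^2/4)/7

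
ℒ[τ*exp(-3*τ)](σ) (σ + 3)^(-2)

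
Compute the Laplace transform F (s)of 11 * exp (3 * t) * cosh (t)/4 11 * (s - 3)/ (4 * ( (s - 3)^2 - 1))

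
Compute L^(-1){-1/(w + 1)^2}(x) -x * exp(-x)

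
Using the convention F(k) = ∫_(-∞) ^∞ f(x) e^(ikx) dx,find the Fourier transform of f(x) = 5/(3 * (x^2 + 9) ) 5 * pi * exp(-3 * Abs(k) ) /9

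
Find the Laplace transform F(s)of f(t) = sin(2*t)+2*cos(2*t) 2/(s^2+4)+2*s/(s^2+4)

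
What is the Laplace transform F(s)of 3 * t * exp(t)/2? 3/(2 * (s - 1)^2)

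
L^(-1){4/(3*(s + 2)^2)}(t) 4*t*exp(-2*t)/3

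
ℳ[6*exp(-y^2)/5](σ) 3*gamma(σ/2)/5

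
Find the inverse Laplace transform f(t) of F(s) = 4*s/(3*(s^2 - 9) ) 4*cosh(3*t) /3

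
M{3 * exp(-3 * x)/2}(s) 3^(1 - s) * gamma(s)/2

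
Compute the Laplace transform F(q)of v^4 24/q^5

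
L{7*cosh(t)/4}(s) 7*s/(4*(s^2-1))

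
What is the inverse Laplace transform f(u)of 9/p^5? 3 * u^4/8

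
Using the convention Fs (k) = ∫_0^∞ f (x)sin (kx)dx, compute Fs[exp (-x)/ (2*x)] atan (k)/2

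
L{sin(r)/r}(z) atan(1/z)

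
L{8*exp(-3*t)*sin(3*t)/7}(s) 24/(7*((s+3)^2+9))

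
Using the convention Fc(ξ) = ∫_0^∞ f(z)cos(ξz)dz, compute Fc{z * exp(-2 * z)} (4 - ξ^2)/(ξ^2 + 4)^2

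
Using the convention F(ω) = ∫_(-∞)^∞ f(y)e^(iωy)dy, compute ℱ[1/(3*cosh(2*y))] pi/(6*cosh(pi*ω/4))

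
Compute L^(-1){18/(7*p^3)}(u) 9*u^2/7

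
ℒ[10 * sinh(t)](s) 10/(s^2 - 1)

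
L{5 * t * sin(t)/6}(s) 5 * s/(3 * (s^2+1)^2)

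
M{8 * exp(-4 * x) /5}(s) 2^(3 - 2 * s) * gamma(s) /5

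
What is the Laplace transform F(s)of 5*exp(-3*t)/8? 5/(8*(s + 3))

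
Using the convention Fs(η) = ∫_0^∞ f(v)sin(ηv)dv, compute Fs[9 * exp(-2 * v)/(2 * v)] 9 * atan(η/2)/2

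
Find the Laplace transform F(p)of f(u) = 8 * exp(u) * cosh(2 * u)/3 8 * (p - 1)/(3 * ((p - 1)^2 - 4))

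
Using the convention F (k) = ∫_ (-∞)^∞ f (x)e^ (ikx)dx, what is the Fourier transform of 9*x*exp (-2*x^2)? 9*sqrt (2)*I*sqrt (pi)*k*exp (-k^2/8)/8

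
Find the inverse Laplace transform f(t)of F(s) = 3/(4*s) 3/4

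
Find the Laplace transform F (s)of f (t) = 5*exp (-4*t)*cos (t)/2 5*(s+4)/ (2*( (s+4)^2+1))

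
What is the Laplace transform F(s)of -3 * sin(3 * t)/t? -3 * atan(3/s)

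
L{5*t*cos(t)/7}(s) 5*(s^2-1)/(7*(s^2 + 1)^2)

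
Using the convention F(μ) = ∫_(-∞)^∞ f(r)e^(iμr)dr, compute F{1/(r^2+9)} pi*exp(-3*Abs(μ))/3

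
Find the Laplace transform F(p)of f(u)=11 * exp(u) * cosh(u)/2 11 * (p - 1)/(2 * p * (p - 2))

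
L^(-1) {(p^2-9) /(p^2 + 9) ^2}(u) u*cos(3*u) 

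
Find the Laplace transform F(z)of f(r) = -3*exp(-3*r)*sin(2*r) -6/((z + 3)^2 + 4)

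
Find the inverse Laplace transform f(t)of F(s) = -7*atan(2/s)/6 -7*sin(2*t)/(6*t)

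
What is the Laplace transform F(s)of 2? 2/s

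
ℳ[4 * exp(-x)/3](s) 4 * gamma(s)/3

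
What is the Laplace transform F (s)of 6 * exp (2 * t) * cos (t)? 6 * (s - 2)/ ( (s - 2)^2 + 1)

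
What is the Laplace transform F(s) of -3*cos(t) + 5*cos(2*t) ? 5*s/(s^2 + 4) - 3*s/(s^2 + 1) 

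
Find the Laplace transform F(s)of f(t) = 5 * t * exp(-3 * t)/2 5/(2 * (s + 3)^2)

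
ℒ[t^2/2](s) s^(-3)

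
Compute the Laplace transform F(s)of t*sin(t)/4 s/(2*(s^2+1)^2)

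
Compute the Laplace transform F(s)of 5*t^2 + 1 1/s + 10/s^3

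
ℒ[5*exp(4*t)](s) 5/(s - 4)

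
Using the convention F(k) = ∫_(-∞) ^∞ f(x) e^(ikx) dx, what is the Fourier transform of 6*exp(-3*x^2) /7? 2*sqrt(3)*sqrt(pi)*exp(-k^2/12) /7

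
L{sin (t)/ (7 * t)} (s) atan (1/s)/7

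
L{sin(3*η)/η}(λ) atan(3/λ)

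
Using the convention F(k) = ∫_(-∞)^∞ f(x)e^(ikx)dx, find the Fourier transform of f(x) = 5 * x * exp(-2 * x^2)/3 5 * sqrt(2) * I * sqrt(pi) * k * exp(-k^2/8)/24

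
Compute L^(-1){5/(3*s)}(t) 5/3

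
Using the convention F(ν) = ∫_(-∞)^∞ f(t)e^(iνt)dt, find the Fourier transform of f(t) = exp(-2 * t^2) sqrt(2) * sqrt(pi) * exp(-ν^2/8)/2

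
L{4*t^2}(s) 8/s^3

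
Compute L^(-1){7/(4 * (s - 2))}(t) 7 * exp(2 * t)/4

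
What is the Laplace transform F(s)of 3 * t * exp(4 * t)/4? 3/(4 * (s - 4)^2)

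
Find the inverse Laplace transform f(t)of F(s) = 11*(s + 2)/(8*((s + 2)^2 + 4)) 11*exp(-2*t)*cos(2*t)/8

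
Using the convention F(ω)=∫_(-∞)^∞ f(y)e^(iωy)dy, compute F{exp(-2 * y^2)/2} sqrt(2) * sqrt(pi) * exp(-ω^2/8)/4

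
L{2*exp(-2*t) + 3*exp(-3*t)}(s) 3/(s + 3) + 2/(s + 2)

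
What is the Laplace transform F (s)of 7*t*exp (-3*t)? 7/ (s+3)^2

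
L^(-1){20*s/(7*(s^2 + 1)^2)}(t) 10*t*sin(t)/7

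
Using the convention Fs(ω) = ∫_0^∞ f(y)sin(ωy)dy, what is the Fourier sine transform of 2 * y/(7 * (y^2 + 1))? pi * exp(-ω)/7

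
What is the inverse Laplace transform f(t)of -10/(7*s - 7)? -10*exp(t)/7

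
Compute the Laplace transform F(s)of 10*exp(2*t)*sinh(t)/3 10/(3*((s - 2)^2 - 1))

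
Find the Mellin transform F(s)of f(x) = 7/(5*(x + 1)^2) -7*pi*(s - 1)/(5*sin(pi*s))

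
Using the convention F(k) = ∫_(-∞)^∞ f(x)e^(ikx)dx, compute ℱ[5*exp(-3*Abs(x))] 30/(k^2 + 9)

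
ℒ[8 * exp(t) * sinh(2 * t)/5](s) 16/(5 * ((s - 1)^2 - 4))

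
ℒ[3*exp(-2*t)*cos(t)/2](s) 3*(s+2)/(2*((s+2)^2+1))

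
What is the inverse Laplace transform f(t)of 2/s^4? t^3/3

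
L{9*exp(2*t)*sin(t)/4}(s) 9/(4*((s - 2)^2 + 1))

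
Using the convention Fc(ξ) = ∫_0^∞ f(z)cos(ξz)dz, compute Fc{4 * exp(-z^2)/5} 2 * sqrt(pi) * exp(-ξ^2/4)/5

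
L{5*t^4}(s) 120/s^5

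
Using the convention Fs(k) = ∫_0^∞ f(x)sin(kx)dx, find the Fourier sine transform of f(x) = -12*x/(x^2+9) -6*pi*exp(-3*k)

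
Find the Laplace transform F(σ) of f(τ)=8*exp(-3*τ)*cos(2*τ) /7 8*(σ+3) /(7*((σ+3) ^2+4) ) 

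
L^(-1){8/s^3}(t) 4 * t^2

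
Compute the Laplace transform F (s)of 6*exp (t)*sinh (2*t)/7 12/ (7*( (s - 1)^2 - 4))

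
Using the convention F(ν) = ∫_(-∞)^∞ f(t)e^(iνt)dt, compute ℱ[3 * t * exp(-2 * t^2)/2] 3 * sqrt(2) * I * sqrt(pi) * ν * exp(-ν^2/8)/16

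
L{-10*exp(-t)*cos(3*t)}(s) 10*(-s - 1)/((s + 1)^2 + 9)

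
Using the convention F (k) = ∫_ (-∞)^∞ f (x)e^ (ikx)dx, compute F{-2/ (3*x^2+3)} -2*pi*exp (-Abs (k))/3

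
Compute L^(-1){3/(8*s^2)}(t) 3*t/8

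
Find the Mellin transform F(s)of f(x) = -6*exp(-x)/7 -6*gamma(s)/7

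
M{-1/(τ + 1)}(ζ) -pi * csc(pi * ζ)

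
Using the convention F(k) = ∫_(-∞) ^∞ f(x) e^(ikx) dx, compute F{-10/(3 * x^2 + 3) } -10 * pi * exp(-Abs(k) ) /3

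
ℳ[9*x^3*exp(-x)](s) 9*gamma(s + 3)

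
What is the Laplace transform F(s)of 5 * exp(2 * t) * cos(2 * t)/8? 5 * (s - 2)/(8 * ((s - 2)^2 + 4))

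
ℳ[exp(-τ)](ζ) gamma(ζ)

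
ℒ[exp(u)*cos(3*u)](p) (p - 1)/((p - 1)^2 + 9)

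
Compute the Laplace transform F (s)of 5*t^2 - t 10/s^3-1/s^2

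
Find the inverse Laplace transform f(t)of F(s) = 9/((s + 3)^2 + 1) 9 * exp(-3 * t) * sin(t)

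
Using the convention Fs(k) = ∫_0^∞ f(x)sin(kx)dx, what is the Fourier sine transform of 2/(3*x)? pi/3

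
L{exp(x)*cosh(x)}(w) (w - 1)/(w*(w - 2))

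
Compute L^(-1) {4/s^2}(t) 4 * t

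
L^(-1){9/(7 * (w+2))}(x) 9 * exp(-2 * x)/7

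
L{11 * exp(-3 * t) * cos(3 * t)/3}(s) 11 * (s + 3)/(3 * ((s + 3)^2 + 9))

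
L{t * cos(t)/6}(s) (s^2 - 1)/(6 * (s^2 + 1)^2)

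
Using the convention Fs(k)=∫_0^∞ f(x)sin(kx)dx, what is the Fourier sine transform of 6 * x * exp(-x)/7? 12 * k/(7 * (k^2 + 1)^2)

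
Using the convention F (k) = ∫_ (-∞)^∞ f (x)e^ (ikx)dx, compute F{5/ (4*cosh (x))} 5*pi/ (4*cosh (pi*k/2))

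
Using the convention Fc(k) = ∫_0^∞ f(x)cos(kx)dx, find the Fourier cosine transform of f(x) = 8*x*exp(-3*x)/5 8*(9 - k^2)/(5*(k^2 + 9)^2)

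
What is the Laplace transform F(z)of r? z^(-2)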